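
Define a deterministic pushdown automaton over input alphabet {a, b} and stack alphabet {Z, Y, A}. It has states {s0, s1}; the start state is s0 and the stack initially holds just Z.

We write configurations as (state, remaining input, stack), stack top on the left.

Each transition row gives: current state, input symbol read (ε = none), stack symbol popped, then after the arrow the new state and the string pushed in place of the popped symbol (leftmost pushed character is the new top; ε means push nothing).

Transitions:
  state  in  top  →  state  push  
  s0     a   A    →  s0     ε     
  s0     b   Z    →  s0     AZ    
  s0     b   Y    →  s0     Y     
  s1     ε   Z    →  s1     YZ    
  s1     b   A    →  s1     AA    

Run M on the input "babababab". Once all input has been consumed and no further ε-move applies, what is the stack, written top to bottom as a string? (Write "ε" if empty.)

AZ

(s0, babababab, Z) ⊢ (s0, abababab, AZ) ⊢ (s0, bababab, Z) ⊢ (s0, ababab, AZ) ⊢ (s0, babab, Z) ⊢ (s0, abab, AZ) ⊢ (s0, bab, Z) ⊢ (s0, ab, AZ) ⊢ (s0, b, Z) ⊢ (s0, ε, AZ)
All input consumed in state s0 with stack AZ.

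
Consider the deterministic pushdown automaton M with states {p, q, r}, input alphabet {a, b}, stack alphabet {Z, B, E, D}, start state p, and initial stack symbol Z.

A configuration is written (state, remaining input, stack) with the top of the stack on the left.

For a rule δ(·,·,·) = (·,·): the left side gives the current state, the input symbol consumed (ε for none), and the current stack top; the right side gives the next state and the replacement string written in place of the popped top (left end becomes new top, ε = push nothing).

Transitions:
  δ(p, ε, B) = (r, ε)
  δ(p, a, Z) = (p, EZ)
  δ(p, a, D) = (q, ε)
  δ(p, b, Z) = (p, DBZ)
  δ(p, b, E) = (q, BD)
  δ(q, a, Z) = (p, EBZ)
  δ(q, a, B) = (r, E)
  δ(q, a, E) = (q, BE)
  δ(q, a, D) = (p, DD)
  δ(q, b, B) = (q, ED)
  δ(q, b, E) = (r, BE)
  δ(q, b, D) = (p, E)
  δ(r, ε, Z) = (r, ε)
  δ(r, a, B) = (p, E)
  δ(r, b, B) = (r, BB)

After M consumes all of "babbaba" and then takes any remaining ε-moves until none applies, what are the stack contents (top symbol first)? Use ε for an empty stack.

EDEDZ

(p, babbaba, Z)
  read b, top Z: go to p, push DBZ → (p, abbaba, DBZ)
  read a, top D: go to q, push ε → (q, bbaba, BZ)
  read b, top B: go to q, push ED → (q, baba, EDZ)
  read b, top E: go to r, push BE → (r, aba, BEDZ)
  read a, top B: go to p, push E → (p, ba, EEDZ)
  read b, top E: go to q, push BD → (q, a, BDEDZ)
  read a, top B: go to r, push E → (r, ε, EDEDZ)
All input consumed in state r with stack EDEDZ.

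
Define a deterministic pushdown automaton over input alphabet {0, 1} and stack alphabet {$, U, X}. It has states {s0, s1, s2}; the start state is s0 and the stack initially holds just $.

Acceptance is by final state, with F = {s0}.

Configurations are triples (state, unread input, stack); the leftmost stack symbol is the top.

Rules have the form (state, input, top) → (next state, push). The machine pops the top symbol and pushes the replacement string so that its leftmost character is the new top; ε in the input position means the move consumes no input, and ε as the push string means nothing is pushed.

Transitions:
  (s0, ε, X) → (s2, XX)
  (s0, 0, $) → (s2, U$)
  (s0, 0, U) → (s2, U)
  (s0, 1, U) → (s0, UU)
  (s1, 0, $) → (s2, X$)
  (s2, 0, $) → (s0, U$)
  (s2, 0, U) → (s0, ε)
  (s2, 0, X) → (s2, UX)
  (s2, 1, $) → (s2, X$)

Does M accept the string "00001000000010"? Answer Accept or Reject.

Reject

(s0, 00001000000010, $)
  read 0, top $: go to s2, push U$ → (s2, 0001000000010, U$)
  read 0, top U: go to s0, push ε → (s0, 001000000010, $)
  read 0, top $: go to s2, push U$ → (s2, 01000000010, U$)
  read 0, top U: go to s0, push ε → (s0, 1000000010, $)
No transition applies at (s0, 1000000010, $); input not fully consumed.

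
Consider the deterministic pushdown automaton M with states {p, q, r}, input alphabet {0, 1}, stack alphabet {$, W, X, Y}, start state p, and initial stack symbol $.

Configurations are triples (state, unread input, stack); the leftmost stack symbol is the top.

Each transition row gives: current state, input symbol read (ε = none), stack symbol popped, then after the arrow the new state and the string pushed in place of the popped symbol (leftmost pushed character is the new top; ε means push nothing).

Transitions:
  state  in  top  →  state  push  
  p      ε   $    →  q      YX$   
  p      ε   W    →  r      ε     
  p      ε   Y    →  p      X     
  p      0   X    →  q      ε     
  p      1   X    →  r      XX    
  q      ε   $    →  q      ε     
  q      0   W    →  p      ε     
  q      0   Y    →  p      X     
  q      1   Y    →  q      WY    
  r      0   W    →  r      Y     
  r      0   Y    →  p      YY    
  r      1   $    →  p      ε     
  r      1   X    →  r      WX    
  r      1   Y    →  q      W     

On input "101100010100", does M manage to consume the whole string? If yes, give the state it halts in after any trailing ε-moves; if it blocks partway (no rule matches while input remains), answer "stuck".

(p, 101100010100, $)
  ε-move, top $: go to q, push YX$ → (q, 101100010100, YX$)
  read 1, top Y: go to q, push WY → (q, 01100010100, WYX$)
  read 0, top W: go to p, push ε → (p, 1100010100, YX$)
  ε-move, top Y: go to p, push X → (p, 1100010100, XX$)
  read 1, top X: go to r, push XX → (r, 100010100, XXX$)
  read 1, top X: go to r, push WX → (r, 00010100, WXXX$)
  read 0, top W: go to r, push Y → (r, 0010100, YXXX$)
  read 0, top Y: go to p, push YY → (p, 010100, YYXXX$)
  ε-move, top Y: go to p, push X → (p, 010100, XYXXX$)
  read 0, top X: go to q, push ε → (q, 10100, YXXX$)
  read 1, top Y: go to q, push WY → (q, 0100, WYXXX$)
  read 0, top W: go to p, push ε → (p, 100, YXXX$)
  ε-move, top Y: go to p, push X → (p, 100, XXXX$)
  read 1, top X: go to r, push XX → (r, 00, XXXXX$)
No transition for (r, 0, top X); M blocks with input 00 remaining.

stuck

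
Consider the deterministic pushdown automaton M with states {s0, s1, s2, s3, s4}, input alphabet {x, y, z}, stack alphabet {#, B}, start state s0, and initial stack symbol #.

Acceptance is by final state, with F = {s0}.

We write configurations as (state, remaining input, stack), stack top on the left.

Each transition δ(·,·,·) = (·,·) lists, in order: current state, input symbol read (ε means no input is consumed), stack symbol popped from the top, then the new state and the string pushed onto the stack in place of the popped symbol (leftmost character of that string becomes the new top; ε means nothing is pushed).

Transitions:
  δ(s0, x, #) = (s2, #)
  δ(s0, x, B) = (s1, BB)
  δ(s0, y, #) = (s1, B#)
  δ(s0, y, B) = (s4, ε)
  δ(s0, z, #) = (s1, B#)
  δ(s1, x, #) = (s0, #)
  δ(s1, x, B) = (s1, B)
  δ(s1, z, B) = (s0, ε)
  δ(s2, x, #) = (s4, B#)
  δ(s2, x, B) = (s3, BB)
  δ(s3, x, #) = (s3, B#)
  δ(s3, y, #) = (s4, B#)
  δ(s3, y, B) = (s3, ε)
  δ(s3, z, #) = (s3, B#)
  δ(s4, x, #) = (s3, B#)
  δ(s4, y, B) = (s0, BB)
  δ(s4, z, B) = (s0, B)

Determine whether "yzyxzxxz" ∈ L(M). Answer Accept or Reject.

(s0, yzyxzxxz, #) ⊢ (s1, zyxzxxz, B#) ⊢ (s0, yxzxxz, #) ⊢ (s1, xzxxz, B#) ⊢ (s1, zxxz, B#) ⊢ (s0, xxz, #) ⊢ (s2, xz, #) ⊢ (s4, z, B#) ⊢ (s0, ε, B#)
All input consumed; state s0 ∈ F.

Accept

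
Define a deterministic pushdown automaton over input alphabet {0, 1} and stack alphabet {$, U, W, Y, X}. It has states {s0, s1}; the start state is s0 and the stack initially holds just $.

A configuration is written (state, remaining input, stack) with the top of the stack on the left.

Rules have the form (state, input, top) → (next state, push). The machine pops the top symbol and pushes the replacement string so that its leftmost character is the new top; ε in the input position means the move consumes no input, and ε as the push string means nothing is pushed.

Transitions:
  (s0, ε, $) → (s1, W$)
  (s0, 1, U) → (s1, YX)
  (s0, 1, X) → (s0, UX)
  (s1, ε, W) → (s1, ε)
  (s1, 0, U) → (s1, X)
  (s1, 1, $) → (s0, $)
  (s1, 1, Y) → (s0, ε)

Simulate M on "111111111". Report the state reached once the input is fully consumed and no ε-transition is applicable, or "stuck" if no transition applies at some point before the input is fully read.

(s0, 111111111, $)
  ε-move, top $: go to s1, push W$ → (s1, 111111111, W$)
  ε-move, top W: go to s1, push ε → (s1, 111111111, $)
  read 1, top $: go to s0, push $ → (s0, 11111111, $)
  ε-move, top $: go to s1, push W$ → (s1, 11111111, W$)
  ε-move, top W: go to s1, push ε → (s1, 11111111, $)
  read 1, top $: go to s0, push $ → (s0, 1111111, $)
  ε-move, top $: go to s1, push W$ → (s1, 1111111, W$)
  ε-move, top W: go to s1, push ε → (s1, 1111111, $)
  read 1, top $: go to s0, push $ → (s0, 111111, $)
  ε-move, top $: go to s1, push W$ → (s1, 111111, W$)
  ε-move, top W: go to s1, push ε → (s1, 111111, $)
  read 1, top $: go to s0, push $ → (s0, 11111, $)
  ε-move, top $: go to s1, push W$ → (s1, 11111, W$)
  ε-move, top W: go to s1, push ε → (s1, 11111, $)
  read 1, top $: go to s0, push $ → (s0, 1111, $)
  ε-move, top $: go to s1, push W$ → (s1, 1111, W$)
  ε-move, top W: go to s1, push ε → (s1, 1111, $)
  read 1, top $: go to s0, push $ → (s0, 111, $)
  ε-move, top $: go to s1, push W$ → (s1, 111, W$)
  ε-move, top W: go to s1, push ε → (s1, 111, $)
  read 1, top $: go to s0, push $ → (s0, 11, $)
  ε-move, top $: go to s1, push W$ → (s1, 11, W$)
  ε-move, top W: go to s1, push ε → (s1, 11, $)
  read 1, top $: go to s0, push $ → (s0, 1, $)
  ε-move, top $: go to s1, push W$ → (s1, 1, W$)
  ε-move, top W: go to s1, push ε → (s1, 1, $)
  read 1, top $: go to s0, push $ → (s0, ε, $)
  ε-move, top $: go to s1, push W$ → (s1, ε, W$)
  ε-move, top W: go to s1, push ε → (s1, ε, $)
All input consumed; M is in state s1.

s1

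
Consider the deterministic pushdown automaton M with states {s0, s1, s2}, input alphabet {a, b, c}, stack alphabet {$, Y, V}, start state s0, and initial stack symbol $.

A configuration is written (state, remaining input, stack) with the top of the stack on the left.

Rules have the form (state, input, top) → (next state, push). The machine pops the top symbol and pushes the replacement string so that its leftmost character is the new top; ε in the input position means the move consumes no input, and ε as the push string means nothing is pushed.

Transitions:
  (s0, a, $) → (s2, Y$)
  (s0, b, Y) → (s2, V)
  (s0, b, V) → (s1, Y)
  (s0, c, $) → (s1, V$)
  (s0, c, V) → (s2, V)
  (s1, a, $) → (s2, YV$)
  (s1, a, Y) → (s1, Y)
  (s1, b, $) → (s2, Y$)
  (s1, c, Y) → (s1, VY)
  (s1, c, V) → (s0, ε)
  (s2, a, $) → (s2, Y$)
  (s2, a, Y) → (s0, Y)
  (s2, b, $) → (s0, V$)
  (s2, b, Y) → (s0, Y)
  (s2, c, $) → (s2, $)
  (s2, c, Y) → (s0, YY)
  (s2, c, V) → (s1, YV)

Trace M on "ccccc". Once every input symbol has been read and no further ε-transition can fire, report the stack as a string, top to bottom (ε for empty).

V$

(s0, ccccc, $)
  read c, top $: go to s1, push V$ → (s1, cccc, V$)
  read c, top V: go to s0, push ε → (s0, ccc, $)
  read c, top $: go to s1, push V$ → (s1, cc, V$)
  read c, top V: go to s0, push ε → (s0, c, $)
  read c, top $: go to s1, push V$ → (s1, ε, V$)
All input consumed in state s1 with stack V$.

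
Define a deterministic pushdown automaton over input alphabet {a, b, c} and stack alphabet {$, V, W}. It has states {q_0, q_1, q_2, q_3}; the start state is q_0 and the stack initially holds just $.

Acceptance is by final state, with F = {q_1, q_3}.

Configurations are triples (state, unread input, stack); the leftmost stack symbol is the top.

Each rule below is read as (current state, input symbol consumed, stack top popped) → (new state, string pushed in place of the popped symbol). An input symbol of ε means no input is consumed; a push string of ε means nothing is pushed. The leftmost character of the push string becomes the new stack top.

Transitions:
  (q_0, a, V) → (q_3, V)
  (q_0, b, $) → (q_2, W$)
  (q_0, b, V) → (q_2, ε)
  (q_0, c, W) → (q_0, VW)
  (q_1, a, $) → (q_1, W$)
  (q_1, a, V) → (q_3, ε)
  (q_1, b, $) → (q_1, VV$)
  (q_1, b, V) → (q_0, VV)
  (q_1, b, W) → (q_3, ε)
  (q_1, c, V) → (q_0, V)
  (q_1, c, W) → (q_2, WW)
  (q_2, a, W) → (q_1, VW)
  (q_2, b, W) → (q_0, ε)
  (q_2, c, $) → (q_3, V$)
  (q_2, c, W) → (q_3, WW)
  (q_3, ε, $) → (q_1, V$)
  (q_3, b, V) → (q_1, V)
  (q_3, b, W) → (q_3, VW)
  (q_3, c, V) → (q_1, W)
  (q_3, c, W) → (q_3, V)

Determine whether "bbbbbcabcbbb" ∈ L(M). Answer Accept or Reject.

(q_0, bbbbbcabcbbb, $)
  read b, top $: go to q_2, push W$ → (q_2, bbbbcabcbbb, W$)
  read b, top W: go to q_0, push ε → (q_0, bbbcabcbbb, $)
  read b, top $: go to q_2, push W$ → (q_2, bbcabcbbb, W$)
  read b, top W: go to q_0, push ε → (q_0, bcabcbbb, $)
  read b, top $: go to q_2, push W$ → (q_2, cabcbbb, W$)
  read c, top W: go to q_3, push WW → (q_3, abcbbb, WW$)
No transition applies at (q_3, abcbbb, WW$); input not fully consumed.

Reject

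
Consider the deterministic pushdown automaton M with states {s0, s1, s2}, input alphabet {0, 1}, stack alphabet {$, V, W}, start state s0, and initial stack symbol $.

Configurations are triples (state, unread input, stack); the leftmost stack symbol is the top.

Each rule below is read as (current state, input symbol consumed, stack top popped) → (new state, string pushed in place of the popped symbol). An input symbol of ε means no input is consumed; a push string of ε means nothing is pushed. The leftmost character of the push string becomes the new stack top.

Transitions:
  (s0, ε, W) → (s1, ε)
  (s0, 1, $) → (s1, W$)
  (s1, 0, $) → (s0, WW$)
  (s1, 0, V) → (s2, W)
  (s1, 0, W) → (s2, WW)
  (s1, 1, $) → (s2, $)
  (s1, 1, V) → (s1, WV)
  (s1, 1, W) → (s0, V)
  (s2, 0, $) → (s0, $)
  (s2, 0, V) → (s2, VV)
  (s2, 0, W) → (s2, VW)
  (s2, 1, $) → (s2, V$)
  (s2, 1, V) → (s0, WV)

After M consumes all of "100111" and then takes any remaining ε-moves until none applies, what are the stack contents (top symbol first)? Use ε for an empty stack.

VVWW$

(s0, 100111, $)
  read 1, top $: go to s1, push W$ → (s1, 00111, W$)
  read 0, top W: go to s2, push WW → (s2, 0111, WW$)
  read 0, top W: go to s2, push VW → (s2, 111, VWW$)
  read 1, top V: go to s0, push WV → (s0, 11, WVWW$)
  ε-move, top W: go to s1, push ε → (s1, 11, VWW$)
  read 1, top V: go to s1, push WV → (s1, 1, WVWW$)
  read 1, top W: go to s0, push V → (s0, ε, VVWW$)
All input consumed in state s0 with stack VVWW$.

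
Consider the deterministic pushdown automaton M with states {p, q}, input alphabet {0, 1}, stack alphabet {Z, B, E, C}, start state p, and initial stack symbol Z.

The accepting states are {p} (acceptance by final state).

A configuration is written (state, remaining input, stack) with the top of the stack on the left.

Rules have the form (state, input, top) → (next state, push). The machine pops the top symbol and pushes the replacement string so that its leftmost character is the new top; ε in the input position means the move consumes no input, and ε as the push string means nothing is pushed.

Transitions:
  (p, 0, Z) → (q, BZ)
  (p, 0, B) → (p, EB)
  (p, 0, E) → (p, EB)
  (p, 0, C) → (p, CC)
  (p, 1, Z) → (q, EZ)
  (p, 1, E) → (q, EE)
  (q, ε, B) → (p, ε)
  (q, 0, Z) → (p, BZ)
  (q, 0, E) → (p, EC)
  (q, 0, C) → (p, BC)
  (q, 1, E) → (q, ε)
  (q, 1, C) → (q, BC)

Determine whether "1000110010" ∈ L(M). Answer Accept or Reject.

Accept

(p, 1000110010, Z)
  read 1, top Z: go to q, push EZ → (q, 000110010, EZ)
  read 0, top E: go to p, push EC → (p, 00110010, ECZ)
  read 0, top E: go to p, push EB → (p, 0110010, EBCZ)
  read 0, top E: go to p, push EB → (p, 110010, EBBCZ)
  read 1, top E: go to q, push EE → (q, 10010, EEBBCZ)
  read 1, top E: go to q, push ε → (q, 0010, EBBCZ)
  read 0, top E: go to p, push EC → (p, 010, ECBBCZ)
  read 0, top E: go to p, push EB → (p, 10, EBCBBCZ)
  read 1, top E: go to q, push EE → (q, 0, EEBCBBCZ)
  read 0, top E: go to p, push EC → (p, ε, ECEBCBBCZ)
All input consumed; state p ∈ F.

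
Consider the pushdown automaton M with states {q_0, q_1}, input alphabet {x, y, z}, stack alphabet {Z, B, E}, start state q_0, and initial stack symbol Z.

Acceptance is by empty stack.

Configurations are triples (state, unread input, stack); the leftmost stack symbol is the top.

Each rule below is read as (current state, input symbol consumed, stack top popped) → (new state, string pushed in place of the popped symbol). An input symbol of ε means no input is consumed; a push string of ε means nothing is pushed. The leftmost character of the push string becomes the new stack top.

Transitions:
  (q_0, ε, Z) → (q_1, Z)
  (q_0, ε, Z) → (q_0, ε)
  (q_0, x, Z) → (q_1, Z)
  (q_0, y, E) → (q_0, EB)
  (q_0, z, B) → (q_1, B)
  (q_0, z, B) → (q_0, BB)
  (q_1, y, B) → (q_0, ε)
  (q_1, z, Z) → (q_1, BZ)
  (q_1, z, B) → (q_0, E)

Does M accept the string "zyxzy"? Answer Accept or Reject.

Accept

One accepting computation: (q_0, zyxzy, Z) ⊢ (q_1, zyxzy, Z) ⊢ (q_1, yxzy, BZ) ⊢ (q_0, xzy, Z) ⊢ (q_1, zy, Z) ⊢ (q_1, y, BZ) ⊢ (q_0, ε, Z) ⊢ (q_0, ε, ε)
All input consumed and the stack is empty.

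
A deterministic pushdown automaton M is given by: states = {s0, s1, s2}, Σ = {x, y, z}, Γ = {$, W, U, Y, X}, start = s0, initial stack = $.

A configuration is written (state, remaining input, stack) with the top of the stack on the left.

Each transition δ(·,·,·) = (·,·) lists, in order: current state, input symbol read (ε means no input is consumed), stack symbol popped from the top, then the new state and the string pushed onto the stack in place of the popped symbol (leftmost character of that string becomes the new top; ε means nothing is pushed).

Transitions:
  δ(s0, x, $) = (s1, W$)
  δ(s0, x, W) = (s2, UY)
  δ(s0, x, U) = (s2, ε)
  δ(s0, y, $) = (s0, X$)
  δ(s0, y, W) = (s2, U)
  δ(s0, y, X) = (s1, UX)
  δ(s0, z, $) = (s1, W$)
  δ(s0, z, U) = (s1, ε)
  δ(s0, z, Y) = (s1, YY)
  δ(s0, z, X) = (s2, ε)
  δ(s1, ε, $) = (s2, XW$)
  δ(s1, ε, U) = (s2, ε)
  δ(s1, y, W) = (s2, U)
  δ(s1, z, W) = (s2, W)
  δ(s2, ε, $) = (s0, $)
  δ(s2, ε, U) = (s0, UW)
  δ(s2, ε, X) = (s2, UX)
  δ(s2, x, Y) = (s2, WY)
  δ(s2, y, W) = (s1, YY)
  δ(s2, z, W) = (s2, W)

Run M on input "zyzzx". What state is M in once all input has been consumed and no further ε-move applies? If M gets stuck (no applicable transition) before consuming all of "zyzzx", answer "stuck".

(s0, zyzzx, $) ⊢ (s1, yzzx, W$) ⊢ (s2, zzx, U$) ⊢ (s0, zzx, UW$) ⊢ (s1, zx, W$) ⊢ (s2, x, W$)
No transition for (s2, x, top W); M blocks with input x remaining.

stuck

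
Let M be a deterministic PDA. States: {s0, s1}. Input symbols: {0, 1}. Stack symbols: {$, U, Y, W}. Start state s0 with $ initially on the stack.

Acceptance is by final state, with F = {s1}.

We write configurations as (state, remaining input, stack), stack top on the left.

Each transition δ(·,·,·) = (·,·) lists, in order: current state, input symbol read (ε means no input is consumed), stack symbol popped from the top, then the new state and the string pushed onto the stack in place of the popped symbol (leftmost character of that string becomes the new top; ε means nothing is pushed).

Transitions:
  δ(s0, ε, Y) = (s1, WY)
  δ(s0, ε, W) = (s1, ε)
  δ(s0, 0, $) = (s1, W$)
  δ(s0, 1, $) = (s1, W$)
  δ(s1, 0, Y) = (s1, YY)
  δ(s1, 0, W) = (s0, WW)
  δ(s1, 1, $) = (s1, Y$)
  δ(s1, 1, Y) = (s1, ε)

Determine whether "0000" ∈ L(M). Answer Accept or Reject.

Accept

(s0, 0000, $)
  read 0, top $: go to s1, push W$ → (s1, 000, W$)
  read 0, top W: go to s0, push WW → (s0, 00, WW$)
  ε-move, top W: go to s1, push ε → (s1, 00, W$)
  read 0, top W: go to s0, push WW → (s0, 0, WW$)
  ε-move, top W: go to s1, push ε → (s1, 0, W$)
  read 0, top W: go to s0, push WW → (s0, ε, WW$)
  ε-move, top W: go to s1, push ε → (s1, ε, W$)
All input consumed; state s1 ∈ F.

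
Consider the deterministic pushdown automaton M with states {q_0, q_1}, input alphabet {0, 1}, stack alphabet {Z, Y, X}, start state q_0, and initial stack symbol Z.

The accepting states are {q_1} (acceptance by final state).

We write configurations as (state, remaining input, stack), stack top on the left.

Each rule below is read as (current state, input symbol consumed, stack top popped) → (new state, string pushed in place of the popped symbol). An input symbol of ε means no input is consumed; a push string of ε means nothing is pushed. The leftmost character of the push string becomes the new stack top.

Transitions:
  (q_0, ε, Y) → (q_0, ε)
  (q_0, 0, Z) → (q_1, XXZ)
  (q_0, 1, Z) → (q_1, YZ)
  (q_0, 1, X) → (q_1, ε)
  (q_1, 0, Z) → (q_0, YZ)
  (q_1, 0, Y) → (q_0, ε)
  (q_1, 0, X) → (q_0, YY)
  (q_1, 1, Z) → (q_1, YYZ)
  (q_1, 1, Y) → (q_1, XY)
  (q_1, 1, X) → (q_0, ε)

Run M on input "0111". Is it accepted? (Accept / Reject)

(q_0, 0111, Z)
  read 0, top Z: go to q_1, push XXZ → (q_1, 111, XXZ)
  read 1, top X: go to q_0, push ε → (q_0, 11, XZ)
  read 1, top X: go to q_1, push ε → (q_1, 1, Z)
  read 1, top Z: go to q_1, push YYZ → (q_1, ε, YYZ)
All input consumed; state q_1 ∈ F.

Accept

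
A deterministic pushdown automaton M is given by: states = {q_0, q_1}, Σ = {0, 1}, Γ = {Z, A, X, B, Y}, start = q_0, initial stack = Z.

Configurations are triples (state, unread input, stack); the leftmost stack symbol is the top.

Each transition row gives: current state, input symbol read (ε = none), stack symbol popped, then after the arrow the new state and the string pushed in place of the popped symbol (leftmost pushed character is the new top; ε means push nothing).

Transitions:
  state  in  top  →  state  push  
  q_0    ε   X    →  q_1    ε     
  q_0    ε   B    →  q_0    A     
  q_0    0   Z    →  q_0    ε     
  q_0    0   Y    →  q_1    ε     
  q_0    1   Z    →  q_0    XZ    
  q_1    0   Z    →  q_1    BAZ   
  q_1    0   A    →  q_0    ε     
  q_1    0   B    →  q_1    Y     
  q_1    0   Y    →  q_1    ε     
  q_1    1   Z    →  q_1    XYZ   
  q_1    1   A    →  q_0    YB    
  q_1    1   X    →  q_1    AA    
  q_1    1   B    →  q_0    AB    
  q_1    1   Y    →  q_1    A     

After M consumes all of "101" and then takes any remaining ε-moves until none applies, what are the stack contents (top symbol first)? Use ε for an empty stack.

(q_0, 101, Z)
  read 1, top Z: go to q_0, push XZ → (q_0, 01, XZ)
  ε-move, top X: go to q_1, push ε → (q_1, 01, Z)
  read 0, top Z: go to q_1, push BAZ → (q_1, 1, BAZ)
  read 1, top B: go to q_0, push AB → (q_0, ε, ABAZ)
All input consumed in state q_0 with stack ABAZ.

ABAZ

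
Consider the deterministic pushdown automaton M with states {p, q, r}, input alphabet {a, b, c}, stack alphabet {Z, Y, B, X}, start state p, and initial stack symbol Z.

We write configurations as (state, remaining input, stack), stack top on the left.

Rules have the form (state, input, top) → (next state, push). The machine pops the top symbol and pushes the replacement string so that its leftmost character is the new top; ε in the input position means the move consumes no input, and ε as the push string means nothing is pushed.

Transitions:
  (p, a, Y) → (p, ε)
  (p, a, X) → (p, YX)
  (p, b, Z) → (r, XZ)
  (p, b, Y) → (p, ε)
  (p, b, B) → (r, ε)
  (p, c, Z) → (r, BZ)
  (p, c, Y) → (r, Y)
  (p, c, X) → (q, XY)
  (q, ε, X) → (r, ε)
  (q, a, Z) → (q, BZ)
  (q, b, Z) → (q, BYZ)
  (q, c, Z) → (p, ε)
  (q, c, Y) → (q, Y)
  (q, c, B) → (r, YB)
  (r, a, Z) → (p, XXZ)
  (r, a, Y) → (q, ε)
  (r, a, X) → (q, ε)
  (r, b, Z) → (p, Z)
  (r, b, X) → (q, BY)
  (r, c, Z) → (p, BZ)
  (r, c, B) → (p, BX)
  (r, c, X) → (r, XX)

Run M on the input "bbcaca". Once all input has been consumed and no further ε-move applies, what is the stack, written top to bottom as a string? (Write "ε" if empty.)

BYZ

(p, bbcaca, Z) ⊢ (r, bcaca, XZ) ⊢ (q, caca, BYZ) ⊢ (r, aca, YBYZ) ⊢ (q, ca, BYZ) ⊢ (r, a, YBYZ) ⊢ (q, ε, BYZ)
All input consumed in state q with stack BYZ.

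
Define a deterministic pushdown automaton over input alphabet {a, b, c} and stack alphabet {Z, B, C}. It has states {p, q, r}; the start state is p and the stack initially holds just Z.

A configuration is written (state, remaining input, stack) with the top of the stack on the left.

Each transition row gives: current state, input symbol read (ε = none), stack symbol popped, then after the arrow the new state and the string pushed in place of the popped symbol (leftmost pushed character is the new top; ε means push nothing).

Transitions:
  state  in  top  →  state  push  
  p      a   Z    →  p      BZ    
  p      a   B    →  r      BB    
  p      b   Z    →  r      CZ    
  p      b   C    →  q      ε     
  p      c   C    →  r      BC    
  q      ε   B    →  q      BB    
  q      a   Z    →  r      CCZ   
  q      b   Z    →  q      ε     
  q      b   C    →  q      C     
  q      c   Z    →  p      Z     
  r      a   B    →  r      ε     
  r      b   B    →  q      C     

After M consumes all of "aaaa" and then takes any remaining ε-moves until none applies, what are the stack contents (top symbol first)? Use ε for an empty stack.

Z

(p, aaaa, Z)
  read a, top Z: go to p, push BZ → (p, aaa, BZ)
  read a, top B: go to r, push BB → (r, aa, BBZ)
  read a, top B: go to r, push ε → (r, a, BZ)
  read a, top B: go to r, push ε → (r, ε, Z)
All input consumed in state r with stack Z.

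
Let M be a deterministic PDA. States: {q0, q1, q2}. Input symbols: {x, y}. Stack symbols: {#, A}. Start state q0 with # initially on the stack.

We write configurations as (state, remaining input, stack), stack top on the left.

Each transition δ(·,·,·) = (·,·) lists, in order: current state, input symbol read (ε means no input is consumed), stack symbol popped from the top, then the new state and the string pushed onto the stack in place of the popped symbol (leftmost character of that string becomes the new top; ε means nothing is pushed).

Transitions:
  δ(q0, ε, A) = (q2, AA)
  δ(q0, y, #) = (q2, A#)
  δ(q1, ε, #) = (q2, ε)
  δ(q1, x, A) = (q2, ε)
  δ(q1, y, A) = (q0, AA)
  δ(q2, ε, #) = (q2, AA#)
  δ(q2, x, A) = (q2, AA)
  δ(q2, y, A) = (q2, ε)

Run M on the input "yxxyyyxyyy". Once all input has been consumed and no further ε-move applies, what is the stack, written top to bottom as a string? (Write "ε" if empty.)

(q0, yxxyyyxyyy, #)
  read y, top #: go to q2, push A# → (q2, xxyyyxyyy, A#)
  read x, top A: go to q2, push AA → (q2, xyyyxyyy, AA#)
  read x, top A: go to q2, push AA → (q2, yyyxyyy, AAA#)
  read y, top A: go to q2, push ε → (q2, yyxyyy, AA#)
  read y, top A: go to q2, push ε → (q2, yxyyy, A#)
  read y, top A: go to q2, push ε → (q2, xyyy, #)
  ε-move, top #: go to q2, push AA# → (q2, xyyy, AA#)
  read x, top A: go to q2, push AA → (q2, yyy, AAA#)
  read y, top A: go to q2, push ε → (q2, yy, AA#)
  read y, top A: go to q2, push ε → (q2, y, A#)
  read y, top A: go to q2, push ε → (q2, ε, #)
  ε-move, top #: go to q2, push AA# → (q2, ε, AA#)
All input consumed in state q2 with stack AA#.

AA#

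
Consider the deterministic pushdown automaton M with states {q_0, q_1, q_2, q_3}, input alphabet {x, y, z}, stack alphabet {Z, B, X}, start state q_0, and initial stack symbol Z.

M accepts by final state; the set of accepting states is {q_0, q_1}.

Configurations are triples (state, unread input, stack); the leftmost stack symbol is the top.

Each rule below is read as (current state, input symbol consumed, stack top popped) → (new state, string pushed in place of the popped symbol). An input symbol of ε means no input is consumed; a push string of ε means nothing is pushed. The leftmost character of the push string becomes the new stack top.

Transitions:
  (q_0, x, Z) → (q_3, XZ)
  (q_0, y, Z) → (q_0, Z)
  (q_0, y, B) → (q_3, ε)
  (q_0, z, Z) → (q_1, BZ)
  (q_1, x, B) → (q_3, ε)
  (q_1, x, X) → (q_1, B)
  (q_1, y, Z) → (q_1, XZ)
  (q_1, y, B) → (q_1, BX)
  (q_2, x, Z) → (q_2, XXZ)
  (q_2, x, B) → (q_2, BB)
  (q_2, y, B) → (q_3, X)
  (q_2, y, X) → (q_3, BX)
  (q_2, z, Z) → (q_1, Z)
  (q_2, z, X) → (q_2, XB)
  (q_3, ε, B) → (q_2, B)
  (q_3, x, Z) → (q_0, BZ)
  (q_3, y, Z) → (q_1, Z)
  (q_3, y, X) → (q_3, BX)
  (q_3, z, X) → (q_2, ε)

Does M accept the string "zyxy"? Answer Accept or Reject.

(q_0, zyxy, Z)
  read z, top Z: go to q_1, push BZ → (q_1, yxy, BZ)
  read y, top B: go to q_1, push BX → (q_1, xy, BXZ)
  read x, top B: go to q_3, push ε → (q_3, y, XZ)
  read y, top X: go to q_3, push BX → (q_3, ε, BXZ)
  ε-move, top B: go to q_2, push B → (q_2, ε, BXZ)
All input consumed; state q_2 ∉ F and no further ε-move applies.

Reject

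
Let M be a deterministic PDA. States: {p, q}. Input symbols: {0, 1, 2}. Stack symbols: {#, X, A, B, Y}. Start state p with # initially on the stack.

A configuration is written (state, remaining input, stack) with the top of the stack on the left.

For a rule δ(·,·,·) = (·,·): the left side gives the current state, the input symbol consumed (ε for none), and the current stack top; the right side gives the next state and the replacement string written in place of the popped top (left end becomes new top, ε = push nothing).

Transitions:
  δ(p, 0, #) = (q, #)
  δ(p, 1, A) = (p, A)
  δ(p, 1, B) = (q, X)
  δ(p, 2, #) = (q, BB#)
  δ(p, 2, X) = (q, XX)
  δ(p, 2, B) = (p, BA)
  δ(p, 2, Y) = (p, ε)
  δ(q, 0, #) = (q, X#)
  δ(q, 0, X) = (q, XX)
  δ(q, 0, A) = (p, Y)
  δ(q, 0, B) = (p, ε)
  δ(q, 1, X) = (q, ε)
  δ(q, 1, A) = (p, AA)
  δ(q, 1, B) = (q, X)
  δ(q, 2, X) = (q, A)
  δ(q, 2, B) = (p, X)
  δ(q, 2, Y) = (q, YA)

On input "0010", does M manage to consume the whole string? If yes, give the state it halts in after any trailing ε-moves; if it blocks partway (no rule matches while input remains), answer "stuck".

q

(p, 0010, #) ⊢ (q, 010, #) ⊢ (q, 10, X#) ⊢ (q, 0, #) ⊢ (q, ε, X#)
All input consumed; M is in state q.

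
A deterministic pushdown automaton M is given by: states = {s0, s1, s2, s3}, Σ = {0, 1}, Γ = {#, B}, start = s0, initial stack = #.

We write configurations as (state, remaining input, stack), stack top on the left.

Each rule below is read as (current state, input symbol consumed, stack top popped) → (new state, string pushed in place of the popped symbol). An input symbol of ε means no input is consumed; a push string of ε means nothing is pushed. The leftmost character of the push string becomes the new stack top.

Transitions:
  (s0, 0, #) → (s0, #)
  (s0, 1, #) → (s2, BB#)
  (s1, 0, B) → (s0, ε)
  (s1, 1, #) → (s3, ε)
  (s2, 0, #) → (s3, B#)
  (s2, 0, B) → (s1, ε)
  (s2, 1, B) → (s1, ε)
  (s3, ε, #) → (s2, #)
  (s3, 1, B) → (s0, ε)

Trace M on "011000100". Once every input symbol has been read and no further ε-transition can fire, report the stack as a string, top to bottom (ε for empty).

(s0, 011000100, #)
  read 0, top #: go to s0, push # → (s0, 11000100, #)
  read 1, top #: go to s2, push BB# → (s2, 1000100, BB#)
  read 1, top B: go to s1, push ε → (s1, 000100, B#)
  read 0, top B: go to s0, push ε → (s0, 00100, #)
  read 0, top #: go to s0, push # → (s0, 0100, #)
  read 0, top #: go to s0, push # → (s0, 100, #)
  read 1, top #: go to s2, push BB# → (s2, 00, BB#)
  read 0, top B: go to s1, push ε → (s1, 0, B#)
  read 0, top B: go to s0, push ε → (s0, ε, #)
All input consumed in state s0 with stack #.

#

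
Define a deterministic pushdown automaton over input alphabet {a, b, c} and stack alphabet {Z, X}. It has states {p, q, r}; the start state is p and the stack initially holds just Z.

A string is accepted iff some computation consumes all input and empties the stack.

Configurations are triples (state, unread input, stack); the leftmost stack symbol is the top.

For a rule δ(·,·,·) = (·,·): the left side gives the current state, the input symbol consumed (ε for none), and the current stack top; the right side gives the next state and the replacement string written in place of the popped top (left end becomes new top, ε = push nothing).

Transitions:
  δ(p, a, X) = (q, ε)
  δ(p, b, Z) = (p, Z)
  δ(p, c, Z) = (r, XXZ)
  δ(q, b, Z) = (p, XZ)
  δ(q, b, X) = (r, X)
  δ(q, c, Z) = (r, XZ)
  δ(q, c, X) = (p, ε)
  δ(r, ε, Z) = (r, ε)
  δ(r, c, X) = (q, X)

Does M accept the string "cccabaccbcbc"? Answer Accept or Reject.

Reject

(p, cccabaccbcbc, Z)
  read c, top Z: go to r, push XXZ → (r, ccabaccbcbc, XXZ)
  read c, top X: go to q, push X → (q, cabaccbcbc, XXZ)
  read c, top X: go to p, push ε → (p, abaccbcbc, XZ)
  read a, top X: go to q, push ε → (q, baccbcbc, Z)
  read b, top Z: go to p, push XZ → (p, accbcbc, XZ)
  read a, top X: go to q, push ε → (q, ccbcbc, Z)
  read c, top Z: go to r, push XZ → (r, cbcbc, XZ)
  read c, top X: go to q, push X → (q, bcbc, XZ)
  read b, top X: go to r, push X → (r, cbc, XZ)
  read c, top X: go to q, push X → (q, bc, XZ)
  read b, top X: go to r, push X → (r, c, XZ)
  read c, top X: go to q, push X → (q, ε, XZ)
All input consumed; stack is XZ, not empty, and no further ε-move applies.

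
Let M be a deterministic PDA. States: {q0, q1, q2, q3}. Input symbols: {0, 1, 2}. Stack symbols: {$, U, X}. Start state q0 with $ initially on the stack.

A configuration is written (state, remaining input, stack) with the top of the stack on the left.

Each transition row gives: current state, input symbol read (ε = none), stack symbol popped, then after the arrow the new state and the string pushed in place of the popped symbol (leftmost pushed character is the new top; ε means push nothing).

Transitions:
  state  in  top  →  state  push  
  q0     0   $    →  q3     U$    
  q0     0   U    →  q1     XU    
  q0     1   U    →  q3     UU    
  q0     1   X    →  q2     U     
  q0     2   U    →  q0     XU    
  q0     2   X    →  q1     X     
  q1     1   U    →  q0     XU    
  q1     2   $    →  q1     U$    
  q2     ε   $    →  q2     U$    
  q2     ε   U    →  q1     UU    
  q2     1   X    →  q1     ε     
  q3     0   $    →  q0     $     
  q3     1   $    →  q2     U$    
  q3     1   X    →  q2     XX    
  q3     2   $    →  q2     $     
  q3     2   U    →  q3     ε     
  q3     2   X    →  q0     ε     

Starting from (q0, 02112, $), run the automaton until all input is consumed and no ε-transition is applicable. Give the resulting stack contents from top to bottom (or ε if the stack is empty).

XUU$

(q0, 02112, $)
  read 0, top $: go to q3, push U$ → (q3, 2112, U$)
  read 2, top U: go to q3, push ε → (q3, 112, $)
  read 1, top $: go to q2, push U$ → (q2, 12, U$)
  ε-move, top U: go to q1, push UU → (q1, 12, UU$)
  read 1, top U: go to q0, push XU → (q0, 2, XUU$)
  read 2, top X: go to q1, push X → (q1, ε, XUU$)
All input consumed in state q1 with stack XUU$.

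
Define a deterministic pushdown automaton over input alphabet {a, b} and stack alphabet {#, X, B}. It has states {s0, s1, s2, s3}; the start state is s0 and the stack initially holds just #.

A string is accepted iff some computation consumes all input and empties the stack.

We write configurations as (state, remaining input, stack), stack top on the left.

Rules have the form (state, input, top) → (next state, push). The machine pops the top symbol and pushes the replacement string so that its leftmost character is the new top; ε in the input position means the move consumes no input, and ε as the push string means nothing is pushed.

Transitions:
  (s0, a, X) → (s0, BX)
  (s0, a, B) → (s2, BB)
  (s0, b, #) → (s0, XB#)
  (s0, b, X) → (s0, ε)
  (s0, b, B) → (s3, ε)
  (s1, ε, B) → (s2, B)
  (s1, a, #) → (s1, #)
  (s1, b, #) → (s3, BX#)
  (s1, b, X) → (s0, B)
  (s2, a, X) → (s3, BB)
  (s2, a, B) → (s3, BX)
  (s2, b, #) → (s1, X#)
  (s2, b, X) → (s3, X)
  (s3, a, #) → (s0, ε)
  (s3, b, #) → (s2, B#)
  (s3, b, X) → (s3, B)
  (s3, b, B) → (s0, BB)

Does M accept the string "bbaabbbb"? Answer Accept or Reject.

Reject

(s0, bbaabbbb, #)
  read b, top #: go to s0, push XB# → (s0, baabbbb, XB#)
  read b, top X: go to s0, push ε → (s0, aabbbb, B#)
  read a, top B: go to s2, push BB → (s2, abbbb, BB#)
  read a, top B: go to s3, push BX → (s3, bbbb, BXB#)
  read b, top B: go to s0, push BB → (s0, bbb, BBXB#)
  read b, top B: go to s3, push ε → (s3, bb, BXB#)
  read b, top B: go to s0, push BB → (s0, b, BBXB#)
  read b, top B: go to s3, push ε → (s3, ε, BXB#)
All input consumed; stack is BXB#, not empty, and no further ε-move applies.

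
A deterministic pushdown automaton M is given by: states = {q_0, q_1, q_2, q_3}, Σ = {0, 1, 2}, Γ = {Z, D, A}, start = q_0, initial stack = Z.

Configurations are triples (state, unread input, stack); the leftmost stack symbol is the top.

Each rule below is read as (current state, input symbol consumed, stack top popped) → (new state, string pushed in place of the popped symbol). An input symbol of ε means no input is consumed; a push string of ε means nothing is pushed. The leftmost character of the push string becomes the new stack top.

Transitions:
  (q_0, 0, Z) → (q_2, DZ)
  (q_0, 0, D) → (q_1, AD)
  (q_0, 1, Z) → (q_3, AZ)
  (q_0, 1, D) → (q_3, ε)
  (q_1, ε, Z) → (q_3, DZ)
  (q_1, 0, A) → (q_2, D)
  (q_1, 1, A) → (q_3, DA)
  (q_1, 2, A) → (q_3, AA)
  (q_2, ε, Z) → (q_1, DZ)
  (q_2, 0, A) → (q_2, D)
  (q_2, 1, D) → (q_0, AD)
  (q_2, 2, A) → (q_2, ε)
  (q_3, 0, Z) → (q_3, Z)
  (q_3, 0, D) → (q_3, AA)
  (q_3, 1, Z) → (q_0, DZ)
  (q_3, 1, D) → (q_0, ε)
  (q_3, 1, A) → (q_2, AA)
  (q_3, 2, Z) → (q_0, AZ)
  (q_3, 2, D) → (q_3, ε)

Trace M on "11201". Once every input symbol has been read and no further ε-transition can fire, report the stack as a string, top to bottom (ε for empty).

(q_0, 11201, Z) ⊢ (q_3, 1201, AZ) ⊢ (q_2, 201, AAZ) ⊢ (q_2, 01, AZ) ⊢ (q_2, 1, DZ) ⊢ (q_0, ε, ADZ)
All input consumed in state q_0 with stack ADZ.

ADZ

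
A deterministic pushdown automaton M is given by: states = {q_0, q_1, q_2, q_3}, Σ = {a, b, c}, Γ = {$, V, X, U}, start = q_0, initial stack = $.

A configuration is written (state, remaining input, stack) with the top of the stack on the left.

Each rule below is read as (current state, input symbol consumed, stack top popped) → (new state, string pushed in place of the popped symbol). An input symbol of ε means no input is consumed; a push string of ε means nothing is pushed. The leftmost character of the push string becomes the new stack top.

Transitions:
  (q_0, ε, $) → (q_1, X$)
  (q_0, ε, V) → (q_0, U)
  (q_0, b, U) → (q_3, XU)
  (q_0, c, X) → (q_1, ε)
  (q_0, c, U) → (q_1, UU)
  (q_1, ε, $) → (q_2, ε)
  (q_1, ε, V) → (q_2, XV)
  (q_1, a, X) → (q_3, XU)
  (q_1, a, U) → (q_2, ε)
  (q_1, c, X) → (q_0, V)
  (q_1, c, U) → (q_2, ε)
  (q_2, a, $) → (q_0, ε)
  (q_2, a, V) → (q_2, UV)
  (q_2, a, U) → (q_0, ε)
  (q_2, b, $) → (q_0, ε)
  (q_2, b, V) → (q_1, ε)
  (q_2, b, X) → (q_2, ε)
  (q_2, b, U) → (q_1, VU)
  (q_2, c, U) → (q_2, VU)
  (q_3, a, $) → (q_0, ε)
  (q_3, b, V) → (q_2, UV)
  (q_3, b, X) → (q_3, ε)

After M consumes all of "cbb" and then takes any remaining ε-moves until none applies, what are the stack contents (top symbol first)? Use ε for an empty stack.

U$

(q_0, cbb, $) ⊢ (q_1, cbb, X$) ⊢ (q_0, bb, V$) ⊢ (q_0, bb, U$) ⊢ (q_3, b, XU$) ⊢ (q_3, ε, U$)
All input consumed in state q_3 with stack U$.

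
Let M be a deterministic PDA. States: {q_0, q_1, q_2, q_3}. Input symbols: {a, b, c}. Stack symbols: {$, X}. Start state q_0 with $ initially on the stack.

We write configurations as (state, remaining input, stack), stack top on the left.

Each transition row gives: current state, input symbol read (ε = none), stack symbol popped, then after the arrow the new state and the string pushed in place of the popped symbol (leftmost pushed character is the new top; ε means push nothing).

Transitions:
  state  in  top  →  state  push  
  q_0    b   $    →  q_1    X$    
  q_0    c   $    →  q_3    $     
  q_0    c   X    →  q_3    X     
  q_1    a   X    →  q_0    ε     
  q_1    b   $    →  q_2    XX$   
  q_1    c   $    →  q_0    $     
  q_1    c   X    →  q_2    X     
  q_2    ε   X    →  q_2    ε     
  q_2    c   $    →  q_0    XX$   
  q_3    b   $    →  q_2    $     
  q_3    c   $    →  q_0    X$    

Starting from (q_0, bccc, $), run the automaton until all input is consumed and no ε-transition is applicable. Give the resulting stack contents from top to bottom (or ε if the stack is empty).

(q_0, bccc, $)
  read b, top $: go to q_1, push X$ → (q_1, ccc, X$)
  read c, top X: go to q_2, push X → (q_2, cc, X$)
  ε-move, top X: go to q_2, push ε → (q_2, cc, $)
  read c, top $: go to q_0, push XX$ → (q_0, c, XX$)
  read c, top X: go to q_3, push X → (q_3, ε, XX$)
All input consumed in state q_3 with stack XX$.

XX$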